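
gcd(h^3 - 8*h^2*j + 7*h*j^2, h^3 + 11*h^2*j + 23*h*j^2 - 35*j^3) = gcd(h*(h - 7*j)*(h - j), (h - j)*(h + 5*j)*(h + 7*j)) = h - j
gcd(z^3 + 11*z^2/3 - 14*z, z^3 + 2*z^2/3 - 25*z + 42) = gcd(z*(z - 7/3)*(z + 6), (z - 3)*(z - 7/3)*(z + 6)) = z^2 + 11*z/3 - 14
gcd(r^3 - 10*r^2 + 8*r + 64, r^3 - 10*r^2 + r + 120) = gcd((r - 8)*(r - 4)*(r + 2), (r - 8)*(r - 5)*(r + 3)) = r - 8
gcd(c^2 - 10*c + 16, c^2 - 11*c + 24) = c - 8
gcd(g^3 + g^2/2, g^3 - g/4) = g^2 + g/2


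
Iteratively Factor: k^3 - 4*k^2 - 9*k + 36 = (k - 4)*(k^2 - 9) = (k - 4)*(k + 3)*(k - 3)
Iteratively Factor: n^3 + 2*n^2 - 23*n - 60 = (n - 5)*(n^2 + 7*n + 12) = (n - 5)*(n + 4)*(n + 3)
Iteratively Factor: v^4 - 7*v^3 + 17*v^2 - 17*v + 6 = (v - 1)*(v^3 - 6*v^2 + 11*v - 6) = (v - 2)*(v - 1)*(v^2 - 4*v + 3) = (v - 3)*(v - 2)*(v - 1)*(v - 1)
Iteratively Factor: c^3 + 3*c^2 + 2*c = (c + 2)*(c^2 + c) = (c + 1)*(c + 2)*(c)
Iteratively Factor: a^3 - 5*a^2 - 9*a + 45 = (a - 5)*(a^2 - 9) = (a - 5)*(a - 3)*(a + 3)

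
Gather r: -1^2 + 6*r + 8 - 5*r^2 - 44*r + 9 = -5*r^2 - 38*r + 16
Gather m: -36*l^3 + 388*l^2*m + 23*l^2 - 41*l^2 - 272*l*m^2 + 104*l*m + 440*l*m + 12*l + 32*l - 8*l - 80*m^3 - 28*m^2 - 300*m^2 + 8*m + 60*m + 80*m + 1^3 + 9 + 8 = -36*l^3 - 18*l^2 + 36*l - 80*m^3 + m^2*(-272*l - 328) + m*(388*l^2 + 544*l + 148) + 18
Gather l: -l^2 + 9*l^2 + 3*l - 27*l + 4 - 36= 8*l^2 - 24*l - 32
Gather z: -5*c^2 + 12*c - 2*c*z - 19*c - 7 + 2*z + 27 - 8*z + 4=-5*c^2 - 7*c + z*(-2*c - 6) + 24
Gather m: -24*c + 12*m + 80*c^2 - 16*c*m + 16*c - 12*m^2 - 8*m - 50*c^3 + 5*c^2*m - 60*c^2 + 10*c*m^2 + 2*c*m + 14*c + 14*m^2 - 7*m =-50*c^3 + 20*c^2 + 6*c + m^2*(10*c + 2) + m*(5*c^2 - 14*c - 3)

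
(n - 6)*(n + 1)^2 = n^3 - 4*n^2 - 11*n - 6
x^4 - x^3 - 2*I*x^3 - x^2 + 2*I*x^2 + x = x*(x - 1)*(x - I)^2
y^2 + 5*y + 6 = (y + 2)*(y + 3)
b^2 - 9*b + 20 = (b - 5)*(b - 4)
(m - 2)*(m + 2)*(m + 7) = m^3 + 7*m^2 - 4*m - 28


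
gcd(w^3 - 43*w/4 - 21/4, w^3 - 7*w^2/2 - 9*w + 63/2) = w^2 - w/2 - 21/2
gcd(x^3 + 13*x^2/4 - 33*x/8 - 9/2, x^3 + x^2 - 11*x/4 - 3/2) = x - 3/2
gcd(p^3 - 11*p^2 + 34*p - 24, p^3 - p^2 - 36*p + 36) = p^2 - 7*p + 6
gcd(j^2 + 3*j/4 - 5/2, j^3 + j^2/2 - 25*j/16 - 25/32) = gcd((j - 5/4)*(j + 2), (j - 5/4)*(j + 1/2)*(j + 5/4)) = j - 5/4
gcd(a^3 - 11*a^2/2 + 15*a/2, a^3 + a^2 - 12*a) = a^2 - 3*a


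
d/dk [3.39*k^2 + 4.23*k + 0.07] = 6.78*k + 4.23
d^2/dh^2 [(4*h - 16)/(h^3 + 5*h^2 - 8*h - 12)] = 8*((h - 4)*(3*h^2 + 10*h - 8)^2 + (-3*h^2 - 10*h - (h - 4)*(3*h + 5) + 8)*(h^3 + 5*h^2 - 8*h - 12))/(h^3 + 5*h^2 - 8*h - 12)^3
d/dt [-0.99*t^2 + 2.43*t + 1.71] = 2.43 - 1.98*t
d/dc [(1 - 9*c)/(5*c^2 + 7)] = (45*c^2 - 10*c - 63)/(25*c^4 + 70*c^2 + 49)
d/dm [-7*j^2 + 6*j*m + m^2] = 6*j + 2*m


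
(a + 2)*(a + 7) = a^2 + 9*a + 14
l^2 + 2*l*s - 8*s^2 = (l - 2*s)*(l + 4*s)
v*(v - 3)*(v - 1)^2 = v^4 - 5*v^3 + 7*v^2 - 3*v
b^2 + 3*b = b*(b + 3)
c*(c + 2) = c^2 + 2*c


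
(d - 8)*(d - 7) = d^2 - 15*d + 56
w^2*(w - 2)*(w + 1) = w^4 - w^3 - 2*w^2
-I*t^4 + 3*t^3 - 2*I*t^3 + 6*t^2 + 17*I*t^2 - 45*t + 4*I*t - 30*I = (t - 3)*(t + 5)*(t + 2*I)*(-I*t + 1)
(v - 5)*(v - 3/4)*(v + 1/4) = v^3 - 11*v^2/2 + 37*v/16 + 15/16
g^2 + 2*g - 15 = (g - 3)*(g + 5)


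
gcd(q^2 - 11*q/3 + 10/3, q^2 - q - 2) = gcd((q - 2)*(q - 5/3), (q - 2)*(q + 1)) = q - 2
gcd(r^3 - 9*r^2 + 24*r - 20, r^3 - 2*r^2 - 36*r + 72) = r - 2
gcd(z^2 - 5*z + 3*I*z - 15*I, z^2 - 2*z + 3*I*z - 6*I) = z + 3*I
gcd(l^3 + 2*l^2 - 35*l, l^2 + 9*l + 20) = 1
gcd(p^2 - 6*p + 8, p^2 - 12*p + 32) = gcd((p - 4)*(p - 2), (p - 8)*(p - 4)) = p - 4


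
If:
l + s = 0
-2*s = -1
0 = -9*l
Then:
No Solution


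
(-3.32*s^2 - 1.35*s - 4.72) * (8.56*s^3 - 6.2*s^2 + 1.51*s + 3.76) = -28.4192*s^5 + 9.028*s^4 - 37.0464*s^3 + 14.7423*s^2 - 12.2032*s - 17.7472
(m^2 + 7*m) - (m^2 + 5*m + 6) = 2*m - 6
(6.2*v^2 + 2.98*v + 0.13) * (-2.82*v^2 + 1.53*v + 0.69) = -17.484*v^4 + 1.0824*v^3 + 8.4708*v^2 + 2.2551*v + 0.0897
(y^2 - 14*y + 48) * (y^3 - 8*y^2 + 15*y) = y^5 - 22*y^4 + 175*y^3 - 594*y^2 + 720*y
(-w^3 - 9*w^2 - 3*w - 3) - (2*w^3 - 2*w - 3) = -3*w^3 - 9*w^2 - w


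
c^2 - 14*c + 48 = (c - 8)*(c - 6)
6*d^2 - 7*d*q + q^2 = (-6*d + q)*(-d + q)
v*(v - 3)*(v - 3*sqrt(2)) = v^3 - 3*sqrt(2)*v^2 - 3*v^2 + 9*sqrt(2)*v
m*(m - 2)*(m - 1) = m^3 - 3*m^2 + 2*m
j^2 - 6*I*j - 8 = (j - 4*I)*(j - 2*I)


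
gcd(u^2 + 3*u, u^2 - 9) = u + 3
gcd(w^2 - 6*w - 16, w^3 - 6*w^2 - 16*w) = w^2 - 6*w - 16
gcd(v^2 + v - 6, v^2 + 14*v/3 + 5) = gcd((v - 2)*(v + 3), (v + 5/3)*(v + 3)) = v + 3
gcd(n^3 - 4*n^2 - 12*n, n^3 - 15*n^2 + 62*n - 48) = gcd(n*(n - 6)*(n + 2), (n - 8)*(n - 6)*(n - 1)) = n - 6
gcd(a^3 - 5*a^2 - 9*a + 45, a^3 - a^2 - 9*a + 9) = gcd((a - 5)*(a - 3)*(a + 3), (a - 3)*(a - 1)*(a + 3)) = a^2 - 9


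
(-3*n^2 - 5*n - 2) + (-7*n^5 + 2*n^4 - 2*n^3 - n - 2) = -7*n^5 + 2*n^4 - 2*n^3 - 3*n^2 - 6*n - 4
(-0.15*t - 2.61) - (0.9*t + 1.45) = -1.05*t - 4.06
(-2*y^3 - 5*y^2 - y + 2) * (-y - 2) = 2*y^4 + 9*y^3 + 11*y^2 - 4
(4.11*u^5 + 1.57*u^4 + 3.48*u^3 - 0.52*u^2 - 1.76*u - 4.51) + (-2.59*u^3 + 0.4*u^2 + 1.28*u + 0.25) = 4.11*u^5 + 1.57*u^4 + 0.89*u^3 - 0.12*u^2 - 0.48*u - 4.26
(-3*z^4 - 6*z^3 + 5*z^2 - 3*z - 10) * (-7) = 21*z^4 + 42*z^3 - 35*z^2 + 21*z + 70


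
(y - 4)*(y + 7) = y^2 + 3*y - 28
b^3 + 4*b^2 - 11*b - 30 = (b - 3)*(b + 2)*(b + 5)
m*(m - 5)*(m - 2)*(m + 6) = m^4 - m^3 - 32*m^2 + 60*m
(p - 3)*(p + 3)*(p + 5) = p^3 + 5*p^2 - 9*p - 45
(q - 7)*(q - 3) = q^2 - 10*q + 21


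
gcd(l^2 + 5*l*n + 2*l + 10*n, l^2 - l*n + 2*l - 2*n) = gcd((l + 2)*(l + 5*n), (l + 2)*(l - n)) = l + 2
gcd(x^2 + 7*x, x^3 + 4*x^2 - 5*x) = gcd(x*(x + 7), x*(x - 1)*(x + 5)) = x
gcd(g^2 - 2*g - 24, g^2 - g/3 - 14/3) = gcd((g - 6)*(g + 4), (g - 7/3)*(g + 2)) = 1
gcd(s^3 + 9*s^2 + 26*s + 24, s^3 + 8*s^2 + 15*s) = s + 3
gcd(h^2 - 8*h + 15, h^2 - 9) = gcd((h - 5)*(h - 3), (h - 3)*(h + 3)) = h - 3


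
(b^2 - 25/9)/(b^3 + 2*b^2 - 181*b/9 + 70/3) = (3*b + 5)/(3*b^2 + 11*b - 42)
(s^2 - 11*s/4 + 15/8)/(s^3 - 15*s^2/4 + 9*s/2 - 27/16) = 2*(4*s - 5)/(8*s^2 - 18*s + 9)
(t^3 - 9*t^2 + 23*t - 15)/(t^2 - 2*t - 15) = (t^2 - 4*t + 3)/(t + 3)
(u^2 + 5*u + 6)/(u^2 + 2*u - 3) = (u + 2)/(u - 1)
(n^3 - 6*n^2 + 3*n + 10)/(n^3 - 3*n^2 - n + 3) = (n^2 - 7*n + 10)/(n^2 - 4*n + 3)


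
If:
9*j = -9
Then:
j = -1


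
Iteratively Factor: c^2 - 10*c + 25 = (c - 5)*(c - 5)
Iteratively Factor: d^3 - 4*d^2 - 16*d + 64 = (d - 4)*(d^2 - 16) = (d - 4)^2*(d + 4)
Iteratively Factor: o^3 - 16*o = (o + 4)*(o^2 - 4*o) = (o - 4)*(o + 4)*(o)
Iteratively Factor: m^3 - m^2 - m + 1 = (m - 1)*(m^2 - 1) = (m - 1)*(m + 1)*(m - 1)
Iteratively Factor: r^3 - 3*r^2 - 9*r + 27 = (r + 3)*(r^2 - 6*r + 9) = (r - 3)*(r + 3)*(r - 3)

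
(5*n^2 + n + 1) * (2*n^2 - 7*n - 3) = 10*n^4 - 33*n^3 - 20*n^2 - 10*n - 3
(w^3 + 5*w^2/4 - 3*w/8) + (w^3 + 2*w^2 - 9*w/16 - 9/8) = 2*w^3 + 13*w^2/4 - 15*w/16 - 9/8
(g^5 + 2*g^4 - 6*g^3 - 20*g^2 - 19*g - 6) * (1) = g^5 + 2*g^4 - 6*g^3 - 20*g^2 - 19*g - 6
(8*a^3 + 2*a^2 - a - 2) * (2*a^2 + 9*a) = 16*a^5 + 76*a^4 + 16*a^3 - 13*a^2 - 18*a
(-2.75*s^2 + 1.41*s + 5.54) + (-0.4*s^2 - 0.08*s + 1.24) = -3.15*s^2 + 1.33*s + 6.78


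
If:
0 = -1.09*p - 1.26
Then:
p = -1.16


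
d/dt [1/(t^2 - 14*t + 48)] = 2*(7 - t)/(t^2 - 14*t + 48)^2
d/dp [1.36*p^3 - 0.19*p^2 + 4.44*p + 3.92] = 4.08*p^2 - 0.38*p + 4.44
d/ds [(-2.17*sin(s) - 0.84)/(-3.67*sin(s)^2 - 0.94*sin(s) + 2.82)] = (-6.1656*sin(s) + 3.98195*cos(2*s) - 10.89095)*cos(s)/(3.67*sin(s)^2 + 0.94*sin(s) - 2.82)^2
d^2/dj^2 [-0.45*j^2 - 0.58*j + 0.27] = -0.900000000000000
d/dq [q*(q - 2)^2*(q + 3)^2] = 5*q^4 + 8*q^3 - 33*q^2 - 24*q + 36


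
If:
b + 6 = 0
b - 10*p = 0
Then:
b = -6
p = -3/5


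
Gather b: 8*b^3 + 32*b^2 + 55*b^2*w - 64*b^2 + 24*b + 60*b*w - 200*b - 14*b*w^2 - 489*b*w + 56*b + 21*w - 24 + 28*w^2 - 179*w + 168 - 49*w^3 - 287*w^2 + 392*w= 8*b^3 + b^2*(55*w - 32) + b*(-14*w^2 - 429*w - 120) - 49*w^3 - 259*w^2 + 234*w + 144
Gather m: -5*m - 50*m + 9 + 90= 99 - 55*m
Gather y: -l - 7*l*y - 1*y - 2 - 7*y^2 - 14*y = -l - 7*y^2 + y*(-7*l - 15) - 2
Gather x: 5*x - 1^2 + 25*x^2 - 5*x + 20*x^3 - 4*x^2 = 20*x^3 + 21*x^2 - 1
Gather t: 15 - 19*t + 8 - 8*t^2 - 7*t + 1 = -8*t^2 - 26*t + 24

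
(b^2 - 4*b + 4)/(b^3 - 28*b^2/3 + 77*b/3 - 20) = 3*(b^2 - 4*b + 4)/(3*b^3 - 28*b^2 + 77*b - 60)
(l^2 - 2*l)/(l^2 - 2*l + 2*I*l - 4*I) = l/(l + 2*I)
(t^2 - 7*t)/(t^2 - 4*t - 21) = t/(t + 3)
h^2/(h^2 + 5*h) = h/(h + 5)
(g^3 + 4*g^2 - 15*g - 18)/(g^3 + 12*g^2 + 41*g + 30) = (g - 3)/(g + 5)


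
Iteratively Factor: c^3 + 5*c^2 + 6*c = (c)*(c^2 + 5*c + 6) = c*(c + 2)*(c + 3)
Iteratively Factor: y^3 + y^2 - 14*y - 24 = (y - 4)*(y^2 + 5*y + 6) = (y - 4)*(y + 3)*(y + 2)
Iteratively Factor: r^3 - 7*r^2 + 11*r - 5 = (r - 5)*(r^2 - 2*r + 1) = (r - 5)*(r - 1)*(r - 1)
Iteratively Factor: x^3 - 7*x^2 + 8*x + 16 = (x - 4)*(x^2 - 3*x - 4) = (x - 4)^2*(x + 1)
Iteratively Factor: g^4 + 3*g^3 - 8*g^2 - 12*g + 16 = (g + 2)*(g^3 + g^2 - 10*g + 8) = (g - 2)*(g + 2)*(g^2 + 3*g - 4) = (g - 2)*(g + 2)*(g + 4)*(g - 1)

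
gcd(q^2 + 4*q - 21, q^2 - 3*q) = q - 3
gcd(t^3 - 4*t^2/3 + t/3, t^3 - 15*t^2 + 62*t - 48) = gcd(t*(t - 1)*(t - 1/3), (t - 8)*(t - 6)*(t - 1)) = t - 1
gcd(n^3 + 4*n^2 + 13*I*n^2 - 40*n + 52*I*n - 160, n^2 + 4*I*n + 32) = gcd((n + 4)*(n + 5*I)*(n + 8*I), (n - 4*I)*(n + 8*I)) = n + 8*I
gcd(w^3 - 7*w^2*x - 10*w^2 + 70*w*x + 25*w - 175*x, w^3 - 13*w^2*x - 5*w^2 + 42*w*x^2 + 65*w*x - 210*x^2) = -w^2 + 7*w*x + 5*w - 35*x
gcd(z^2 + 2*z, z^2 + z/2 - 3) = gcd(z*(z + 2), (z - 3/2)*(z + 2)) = z + 2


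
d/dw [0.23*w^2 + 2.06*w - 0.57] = 0.46*w + 2.06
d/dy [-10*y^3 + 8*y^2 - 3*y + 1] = -30*y^2 + 16*y - 3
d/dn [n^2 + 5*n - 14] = 2*n + 5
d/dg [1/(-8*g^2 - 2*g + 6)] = (8*g + 1)/(2*(4*g^2 + g - 3)^2)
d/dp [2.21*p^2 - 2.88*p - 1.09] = 4.42*p - 2.88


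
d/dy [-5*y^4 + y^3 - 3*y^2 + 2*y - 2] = -20*y^3 + 3*y^2 - 6*y + 2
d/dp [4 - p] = -1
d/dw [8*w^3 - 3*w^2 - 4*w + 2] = 24*w^2 - 6*w - 4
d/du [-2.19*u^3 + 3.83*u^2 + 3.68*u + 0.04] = -6.57*u^2 + 7.66*u + 3.68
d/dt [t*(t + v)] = 2*t + v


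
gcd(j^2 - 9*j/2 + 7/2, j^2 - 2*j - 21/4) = j - 7/2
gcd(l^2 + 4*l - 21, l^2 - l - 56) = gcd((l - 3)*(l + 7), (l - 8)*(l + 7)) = l + 7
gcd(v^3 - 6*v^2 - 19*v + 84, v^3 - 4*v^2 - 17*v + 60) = v^2 + v - 12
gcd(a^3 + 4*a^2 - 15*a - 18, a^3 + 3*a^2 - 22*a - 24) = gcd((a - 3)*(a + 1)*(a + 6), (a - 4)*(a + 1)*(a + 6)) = a^2 + 7*a + 6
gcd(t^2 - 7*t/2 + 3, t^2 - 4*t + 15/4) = t - 3/2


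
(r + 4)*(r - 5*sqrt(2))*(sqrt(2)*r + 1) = sqrt(2)*r^3 - 9*r^2 + 4*sqrt(2)*r^2 - 36*r - 5*sqrt(2)*r - 20*sqrt(2)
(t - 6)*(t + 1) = t^2 - 5*t - 6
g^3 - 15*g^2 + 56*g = g*(g - 8)*(g - 7)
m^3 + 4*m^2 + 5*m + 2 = (m + 1)^2*(m + 2)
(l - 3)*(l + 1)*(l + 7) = l^3 + 5*l^2 - 17*l - 21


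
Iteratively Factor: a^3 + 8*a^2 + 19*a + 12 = (a + 1)*(a^2 + 7*a + 12) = (a + 1)*(a + 3)*(a + 4)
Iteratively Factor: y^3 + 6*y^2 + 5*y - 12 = (y + 4)*(y^2 + 2*y - 3) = (y - 1)*(y + 4)*(y + 3)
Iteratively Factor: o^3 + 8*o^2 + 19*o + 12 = (o + 1)*(o^2 + 7*o + 12) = (o + 1)*(o + 4)*(o + 3)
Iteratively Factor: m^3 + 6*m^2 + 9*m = (m)*(m^2 + 6*m + 9) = m*(m + 3)*(m + 3)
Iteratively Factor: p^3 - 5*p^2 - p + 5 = (p + 1)*(p^2 - 6*p + 5) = (p - 1)*(p + 1)*(p - 5)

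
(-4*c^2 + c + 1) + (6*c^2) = 2*c^2 + c + 1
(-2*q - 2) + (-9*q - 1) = -11*q - 3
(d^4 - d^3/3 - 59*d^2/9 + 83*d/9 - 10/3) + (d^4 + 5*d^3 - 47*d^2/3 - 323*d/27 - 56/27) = 2*d^4 + 14*d^3/3 - 200*d^2/9 - 74*d/27 - 146/27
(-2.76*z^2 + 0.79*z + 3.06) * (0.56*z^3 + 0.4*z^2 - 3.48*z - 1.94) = -1.5456*z^5 - 0.6616*z^4 + 11.6344*z^3 + 3.8292*z^2 - 12.1814*z - 5.9364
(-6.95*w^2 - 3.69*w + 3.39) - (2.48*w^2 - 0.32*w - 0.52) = -9.43*w^2 - 3.37*w + 3.91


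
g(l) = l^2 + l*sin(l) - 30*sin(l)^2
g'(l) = l*cos(l) + 2*l - 60*sin(l)*cos(l) + sin(l)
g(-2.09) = -16.43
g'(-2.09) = -29.86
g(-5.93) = 29.52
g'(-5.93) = -36.55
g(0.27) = -1.99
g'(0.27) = -14.36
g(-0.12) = -0.40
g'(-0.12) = 6.65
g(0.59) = -8.61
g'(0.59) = -25.51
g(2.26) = -11.02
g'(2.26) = 33.30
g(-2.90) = 7.39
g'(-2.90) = -17.16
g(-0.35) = -3.28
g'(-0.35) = 17.95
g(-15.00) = 222.07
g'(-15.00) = -48.90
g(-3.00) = 8.83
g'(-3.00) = -11.55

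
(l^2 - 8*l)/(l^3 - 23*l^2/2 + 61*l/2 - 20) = 2*l/(2*l^2 - 7*l + 5)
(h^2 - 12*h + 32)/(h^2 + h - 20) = (h - 8)/(h + 5)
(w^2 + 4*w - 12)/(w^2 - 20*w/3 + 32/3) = 3*(w^2 + 4*w - 12)/(3*w^2 - 20*w + 32)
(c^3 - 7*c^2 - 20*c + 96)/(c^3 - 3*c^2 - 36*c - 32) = (c - 3)/(c + 1)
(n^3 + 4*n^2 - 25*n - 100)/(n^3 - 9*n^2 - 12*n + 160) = (n + 5)/(n - 8)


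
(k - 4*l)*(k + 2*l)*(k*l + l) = k^3*l - 2*k^2*l^2 + k^2*l - 8*k*l^3 - 2*k*l^2 - 8*l^3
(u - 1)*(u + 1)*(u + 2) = u^3 + 2*u^2 - u - 2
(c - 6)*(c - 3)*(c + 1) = c^3 - 8*c^2 + 9*c + 18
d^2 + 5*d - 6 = (d - 1)*(d + 6)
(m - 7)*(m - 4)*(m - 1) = m^3 - 12*m^2 + 39*m - 28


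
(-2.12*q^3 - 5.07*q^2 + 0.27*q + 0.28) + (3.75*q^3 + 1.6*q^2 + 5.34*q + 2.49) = 1.63*q^3 - 3.47*q^2 + 5.61*q + 2.77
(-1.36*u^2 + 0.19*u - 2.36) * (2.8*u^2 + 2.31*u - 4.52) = -3.808*u^4 - 2.6096*u^3 - 0.0218999999999999*u^2 - 6.3104*u + 10.6672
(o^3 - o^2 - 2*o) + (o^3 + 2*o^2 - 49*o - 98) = 2*o^3 + o^2 - 51*o - 98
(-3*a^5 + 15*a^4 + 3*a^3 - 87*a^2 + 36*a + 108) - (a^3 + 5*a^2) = -3*a^5 + 15*a^4 + 2*a^3 - 92*a^2 + 36*a + 108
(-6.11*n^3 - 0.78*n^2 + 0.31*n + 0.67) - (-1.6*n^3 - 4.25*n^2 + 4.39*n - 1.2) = -4.51*n^3 + 3.47*n^2 - 4.08*n + 1.87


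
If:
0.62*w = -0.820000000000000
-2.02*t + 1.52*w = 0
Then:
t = -1.00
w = -1.32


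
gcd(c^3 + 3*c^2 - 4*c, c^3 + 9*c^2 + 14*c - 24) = c^2 + 3*c - 4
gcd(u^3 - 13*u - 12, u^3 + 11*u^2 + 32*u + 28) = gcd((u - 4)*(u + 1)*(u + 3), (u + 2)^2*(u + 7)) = 1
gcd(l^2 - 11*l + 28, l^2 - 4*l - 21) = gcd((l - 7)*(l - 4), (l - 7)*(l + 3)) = l - 7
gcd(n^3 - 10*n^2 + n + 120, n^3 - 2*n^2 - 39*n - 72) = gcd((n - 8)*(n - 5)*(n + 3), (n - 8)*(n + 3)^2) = n^2 - 5*n - 24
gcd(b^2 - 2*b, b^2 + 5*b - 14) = b - 2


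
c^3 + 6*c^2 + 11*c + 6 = (c + 1)*(c + 2)*(c + 3)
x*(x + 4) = x^2 + 4*x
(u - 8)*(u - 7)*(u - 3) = u^3 - 18*u^2 + 101*u - 168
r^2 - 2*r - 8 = (r - 4)*(r + 2)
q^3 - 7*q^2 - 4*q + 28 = (q - 7)*(q - 2)*(q + 2)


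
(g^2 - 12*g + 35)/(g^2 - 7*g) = (g - 5)/g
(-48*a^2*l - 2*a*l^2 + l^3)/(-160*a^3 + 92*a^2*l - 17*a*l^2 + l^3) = l*(6*a + l)/(20*a^2 - 9*a*l + l^2)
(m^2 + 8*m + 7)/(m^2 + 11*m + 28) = (m + 1)/(m + 4)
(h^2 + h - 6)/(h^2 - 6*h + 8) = (h + 3)/(h - 4)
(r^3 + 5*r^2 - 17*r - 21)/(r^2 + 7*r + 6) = (r^2 + 4*r - 21)/(r + 6)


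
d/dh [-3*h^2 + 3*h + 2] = 3 - 6*h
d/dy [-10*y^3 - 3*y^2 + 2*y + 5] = -30*y^2 - 6*y + 2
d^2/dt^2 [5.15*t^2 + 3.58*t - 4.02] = 10.3000000000000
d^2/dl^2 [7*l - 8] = 0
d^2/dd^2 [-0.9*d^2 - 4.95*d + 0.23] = -1.80000000000000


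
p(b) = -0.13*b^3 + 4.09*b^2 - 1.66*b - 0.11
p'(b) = -0.39*b^2 + 8.18*b - 1.66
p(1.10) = 2.84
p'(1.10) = 6.87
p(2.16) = 14.08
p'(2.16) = 14.19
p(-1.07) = 6.51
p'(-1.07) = -10.86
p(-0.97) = 5.47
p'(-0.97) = -9.96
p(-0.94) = 5.17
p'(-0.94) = -9.69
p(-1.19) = 7.88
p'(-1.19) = -11.95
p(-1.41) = 10.73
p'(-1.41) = -13.97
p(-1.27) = 8.86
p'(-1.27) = -12.68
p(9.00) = 221.47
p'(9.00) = 40.37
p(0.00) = -0.11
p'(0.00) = -1.66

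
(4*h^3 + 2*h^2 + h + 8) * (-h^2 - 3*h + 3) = -4*h^5 - 14*h^4 + 5*h^3 - 5*h^2 - 21*h + 24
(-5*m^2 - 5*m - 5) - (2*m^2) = -7*m^2 - 5*m - 5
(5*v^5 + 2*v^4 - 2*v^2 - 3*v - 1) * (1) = 5*v^5 + 2*v^4 - 2*v^2 - 3*v - 1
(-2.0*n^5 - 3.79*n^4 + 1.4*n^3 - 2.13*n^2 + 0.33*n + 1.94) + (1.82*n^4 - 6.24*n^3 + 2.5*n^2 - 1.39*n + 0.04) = -2.0*n^5 - 1.97*n^4 - 4.84*n^3 + 0.37*n^2 - 1.06*n + 1.98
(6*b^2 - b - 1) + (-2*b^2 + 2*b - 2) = 4*b^2 + b - 3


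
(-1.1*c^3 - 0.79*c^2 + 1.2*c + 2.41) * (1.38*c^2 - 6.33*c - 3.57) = -1.518*c^5 + 5.8728*c^4 + 10.5837*c^3 - 1.4499*c^2 - 19.5393*c - 8.6037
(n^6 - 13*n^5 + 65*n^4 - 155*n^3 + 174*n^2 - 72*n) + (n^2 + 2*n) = n^6 - 13*n^5 + 65*n^4 - 155*n^3 + 175*n^2 - 70*n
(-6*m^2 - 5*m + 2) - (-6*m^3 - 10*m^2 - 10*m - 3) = 6*m^3 + 4*m^2 + 5*m + 5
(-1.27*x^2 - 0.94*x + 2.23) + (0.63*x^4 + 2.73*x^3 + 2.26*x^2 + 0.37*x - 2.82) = 0.63*x^4 + 2.73*x^3 + 0.99*x^2 - 0.57*x - 0.59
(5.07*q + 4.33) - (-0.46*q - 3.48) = 5.53*q + 7.81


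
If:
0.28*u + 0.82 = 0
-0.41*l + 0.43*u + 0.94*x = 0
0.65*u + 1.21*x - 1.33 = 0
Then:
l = 3.06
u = -2.93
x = 2.67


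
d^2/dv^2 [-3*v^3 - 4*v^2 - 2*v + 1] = -18*v - 8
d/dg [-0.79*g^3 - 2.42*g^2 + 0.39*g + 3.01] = -2.37*g^2 - 4.84*g + 0.39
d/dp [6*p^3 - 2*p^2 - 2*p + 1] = 18*p^2 - 4*p - 2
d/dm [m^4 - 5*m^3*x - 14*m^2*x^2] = m*(4*m^2 - 15*m*x - 28*x^2)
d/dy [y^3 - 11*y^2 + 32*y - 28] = 3*y^2 - 22*y + 32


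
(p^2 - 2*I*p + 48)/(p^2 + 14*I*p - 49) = (p^2 - 2*I*p + 48)/(p^2 + 14*I*p - 49)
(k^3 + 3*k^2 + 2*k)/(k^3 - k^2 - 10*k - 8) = k/(k - 4)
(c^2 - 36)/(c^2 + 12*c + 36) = (c - 6)/(c + 6)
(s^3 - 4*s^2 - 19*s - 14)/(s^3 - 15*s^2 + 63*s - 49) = (s^2 + 3*s + 2)/(s^2 - 8*s + 7)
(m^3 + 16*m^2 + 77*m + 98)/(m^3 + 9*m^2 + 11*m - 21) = (m^2 + 9*m + 14)/(m^2 + 2*m - 3)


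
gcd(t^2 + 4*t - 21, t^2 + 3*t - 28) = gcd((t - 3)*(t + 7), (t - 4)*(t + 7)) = t + 7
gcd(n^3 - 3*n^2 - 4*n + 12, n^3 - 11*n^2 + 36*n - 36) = n^2 - 5*n + 6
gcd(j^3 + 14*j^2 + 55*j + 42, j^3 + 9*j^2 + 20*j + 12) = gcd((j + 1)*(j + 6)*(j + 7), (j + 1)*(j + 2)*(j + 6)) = j^2 + 7*j + 6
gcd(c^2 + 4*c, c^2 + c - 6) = 1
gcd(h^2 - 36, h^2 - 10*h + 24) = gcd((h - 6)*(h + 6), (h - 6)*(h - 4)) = h - 6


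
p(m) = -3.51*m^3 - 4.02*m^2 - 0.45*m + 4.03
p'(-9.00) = -781.02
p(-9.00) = 2241.25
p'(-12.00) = -1420.29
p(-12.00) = 5495.83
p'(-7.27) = -498.54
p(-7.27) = 1143.52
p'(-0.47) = 1.00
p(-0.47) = 3.72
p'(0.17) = -2.12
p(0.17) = 3.82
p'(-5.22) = -245.41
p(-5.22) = 396.09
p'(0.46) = -6.38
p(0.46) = 2.63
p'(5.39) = -349.70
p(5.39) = -664.82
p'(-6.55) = -399.55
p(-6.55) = 820.86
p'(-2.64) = -52.61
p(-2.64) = 41.78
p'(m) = -10.53*m^2 - 8.04*m - 0.45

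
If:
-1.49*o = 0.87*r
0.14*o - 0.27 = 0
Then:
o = 1.93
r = -3.30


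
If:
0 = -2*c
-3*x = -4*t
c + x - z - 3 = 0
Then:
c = 0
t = 3*z/4 + 9/4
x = z + 3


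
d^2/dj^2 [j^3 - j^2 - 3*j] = 6*j - 2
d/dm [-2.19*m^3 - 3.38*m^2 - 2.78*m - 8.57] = -6.57*m^2 - 6.76*m - 2.78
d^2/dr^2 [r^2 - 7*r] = 2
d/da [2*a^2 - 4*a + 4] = 4*a - 4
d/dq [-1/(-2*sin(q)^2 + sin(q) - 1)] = (1 - 4*sin(q))*cos(q)/(-sin(q) - cos(2*q) + 2)^2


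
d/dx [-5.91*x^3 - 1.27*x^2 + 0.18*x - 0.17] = -17.73*x^2 - 2.54*x + 0.18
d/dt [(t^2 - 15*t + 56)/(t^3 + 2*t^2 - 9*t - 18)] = (-t^4 + 30*t^3 - 147*t^2 - 260*t + 774)/(t^6 + 4*t^5 - 14*t^4 - 72*t^3 + 9*t^2 + 324*t + 324)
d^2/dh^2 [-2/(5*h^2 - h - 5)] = 4*(-25*h^2 + 5*h + (10*h - 1)^2 + 25)/(-5*h^2 + h + 5)^3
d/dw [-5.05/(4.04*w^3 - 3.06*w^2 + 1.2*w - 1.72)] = (61.206*w^2 - 30.906*w + 6.06)/(4.04*w^3 - 3.06*w^2 + 1.2*w - 1.72)^2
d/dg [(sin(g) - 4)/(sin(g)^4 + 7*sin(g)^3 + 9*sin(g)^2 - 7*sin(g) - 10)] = (-3*sin(g)^4 + 2*sin(g)^3 + 75*sin(g)^2 + 72*sin(g) - 38)/((sin(g) + 2)^2*(sin(g) + 5)^2*cos(g)^3)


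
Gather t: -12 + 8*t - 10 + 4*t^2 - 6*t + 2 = 4*t^2 + 2*t - 20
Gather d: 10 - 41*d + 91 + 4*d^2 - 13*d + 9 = 4*d^2 - 54*d + 110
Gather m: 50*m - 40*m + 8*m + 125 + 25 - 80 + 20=18*m + 90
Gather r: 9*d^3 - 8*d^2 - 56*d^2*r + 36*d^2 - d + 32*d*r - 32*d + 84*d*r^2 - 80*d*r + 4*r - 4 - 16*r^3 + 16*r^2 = 9*d^3 + 28*d^2 - 33*d - 16*r^3 + r^2*(84*d + 16) + r*(-56*d^2 - 48*d + 4) - 4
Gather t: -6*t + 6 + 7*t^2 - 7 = 7*t^2 - 6*t - 1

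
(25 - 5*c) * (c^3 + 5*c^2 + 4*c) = -5*c^4 + 105*c^2 + 100*c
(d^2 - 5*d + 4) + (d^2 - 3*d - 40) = 2*d^2 - 8*d - 36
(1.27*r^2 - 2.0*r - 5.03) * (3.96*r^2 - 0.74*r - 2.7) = 5.0292*r^4 - 8.8598*r^3 - 21.8678*r^2 + 9.1222*r + 13.581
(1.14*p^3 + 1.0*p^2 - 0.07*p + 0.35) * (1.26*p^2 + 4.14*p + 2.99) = 1.4364*p^5 + 5.9796*p^4 + 7.4604*p^3 + 3.1412*p^2 + 1.2397*p + 1.0465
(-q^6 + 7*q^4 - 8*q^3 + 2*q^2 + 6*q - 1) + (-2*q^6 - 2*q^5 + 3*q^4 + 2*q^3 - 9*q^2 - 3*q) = -3*q^6 - 2*q^5 + 10*q^4 - 6*q^3 - 7*q^2 + 3*q - 1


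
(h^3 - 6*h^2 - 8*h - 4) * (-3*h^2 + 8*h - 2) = -3*h^5 + 26*h^4 - 26*h^3 - 40*h^2 - 16*h + 8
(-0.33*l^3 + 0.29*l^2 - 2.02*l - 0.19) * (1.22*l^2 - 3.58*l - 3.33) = -0.4026*l^5 + 1.5352*l^4 - 2.4037*l^3 + 6.0341*l^2 + 7.4068*l + 0.6327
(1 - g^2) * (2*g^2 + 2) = 2 - 2*g^4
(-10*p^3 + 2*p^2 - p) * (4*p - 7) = -40*p^4 + 78*p^3 - 18*p^2 + 7*p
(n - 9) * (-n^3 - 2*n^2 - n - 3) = -n^4 + 7*n^3 + 17*n^2 + 6*n + 27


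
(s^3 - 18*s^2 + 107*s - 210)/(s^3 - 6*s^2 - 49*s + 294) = (s - 5)/(s + 7)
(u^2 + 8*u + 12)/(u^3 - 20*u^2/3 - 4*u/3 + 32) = 3*(u + 6)/(3*u^2 - 26*u + 48)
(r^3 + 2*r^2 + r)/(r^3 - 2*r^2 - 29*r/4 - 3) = 4*r*(r^2 + 2*r + 1)/(4*r^3 - 8*r^2 - 29*r - 12)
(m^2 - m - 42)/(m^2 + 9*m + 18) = (m - 7)/(m + 3)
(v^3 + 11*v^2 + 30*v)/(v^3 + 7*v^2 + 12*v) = (v^2 + 11*v + 30)/(v^2 + 7*v + 12)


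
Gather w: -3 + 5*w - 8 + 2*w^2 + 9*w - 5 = 2*w^2 + 14*w - 16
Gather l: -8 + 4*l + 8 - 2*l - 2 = 2*l - 2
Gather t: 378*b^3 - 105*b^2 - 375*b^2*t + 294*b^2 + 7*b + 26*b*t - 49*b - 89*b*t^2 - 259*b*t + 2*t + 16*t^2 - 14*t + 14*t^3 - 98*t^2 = 378*b^3 + 189*b^2 - 42*b + 14*t^3 + t^2*(-89*b - 82) + t*(-375*b^2 - 233*b - 12)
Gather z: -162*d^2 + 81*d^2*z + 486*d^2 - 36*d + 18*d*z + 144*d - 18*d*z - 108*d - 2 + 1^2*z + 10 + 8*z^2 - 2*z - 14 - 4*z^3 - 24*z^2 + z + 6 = 81*d^2*z + 324*d^2 - 4*z^3 - 16*z^2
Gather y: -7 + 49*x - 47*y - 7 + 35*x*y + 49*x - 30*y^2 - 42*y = 98*x - 30*y^2 + y*(35*x - 89) - 14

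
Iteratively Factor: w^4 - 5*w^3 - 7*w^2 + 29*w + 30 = (w + 2)*(w^3 - 7*w^2 + 7*w + 15) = (w - 3)*(w + 2)*(w^2 - 4*w - 5) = (w - 5)*(w - 3)*(w + 2)*(w + 1)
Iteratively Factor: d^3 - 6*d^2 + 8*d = (d - 4)*(d^2 - 2*d) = (d - 4)*(d - 2)*(d)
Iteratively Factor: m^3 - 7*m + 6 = (m + 3)*(m^2 - 3*m + 2) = (m - 1)*(m + 3)*(m - 2)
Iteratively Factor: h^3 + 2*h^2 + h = (h)*(h^2 + 2*h + 1) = h*(h + 1)*(h + 1)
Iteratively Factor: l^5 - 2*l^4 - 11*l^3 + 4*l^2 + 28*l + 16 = (l - 2)*(l^4 - 11*l^2 - 18*l - 8) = (l - 2)*(l + 1)*(l^3 - l^2 - 10*l - 8) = (l - 2)*(l + 1)*(l + 2)*(l^2 - 3*l - 4) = (l - 2)*(l + 1)^2*(l + 2)*(l - 4)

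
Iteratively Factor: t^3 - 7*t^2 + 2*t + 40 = (t + 2)*(t^2 - 9*t + 20) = (t - 4)*(t + 2)*(t - 5)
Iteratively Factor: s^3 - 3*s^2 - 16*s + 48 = (s - 4)*(s^2 + s - 12) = (s - 4)*(s + 4)*(s - 3)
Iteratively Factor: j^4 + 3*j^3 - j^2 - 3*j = (j - 1)*(j^3 + 4*j^2 + 3*j) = j*(j - 1)*(j^2 + 4*j + 3) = j*(j - 1)*(j + 1)*(j + 3)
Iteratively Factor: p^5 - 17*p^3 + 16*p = (p - 4)*(p^4 + 4*p^3 - p^2 - 4*p) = (p - 4)*(p + 4)*(p^3 - p) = (p - 4)*(p - 1)*(p + 4)*(p^2 + p) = (p - 4)*(p - 1)*(p + 1)*(p + 4)*(p)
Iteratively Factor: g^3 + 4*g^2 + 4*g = (g + 2)*(g^2 + 2*g) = g*(g + 2)*(g + 2)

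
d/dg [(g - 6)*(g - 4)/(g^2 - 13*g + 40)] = (-3*g^2 + 32*g - 88)/(g^4 - 26*g^3 + 249*g^2 - 1040*g + 1600)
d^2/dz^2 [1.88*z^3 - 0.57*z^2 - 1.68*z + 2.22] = 11.28*z - 1.14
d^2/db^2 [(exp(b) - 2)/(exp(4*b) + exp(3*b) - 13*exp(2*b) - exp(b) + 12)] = (9*exp(8*b) - 21*exp(7*b) - 68*exp(6*b) + 264*exp(5*b) + 193*exp(4*b) - 1133*exp(3*b) + 1074*exp(2*b) - 1238*exp(b) + 120)*exp(b)/(exp(12*b) + 3*exp(11*b) - 36*exp(10*b) - 80*exp(9*b) + 498*exp(8*b) + 654*exp(7*b) - 3016*exp(6*b) - 1512*exp(5*b) + 6405*exp(4*b) + 1367*exp(3*b) - 5580*exp(2*b) - 432*exp(b) + 1728)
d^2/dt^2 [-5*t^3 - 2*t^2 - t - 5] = -30*t - 4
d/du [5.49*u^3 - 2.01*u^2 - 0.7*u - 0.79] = 16.47*u^2 - 4.02*u - 0.7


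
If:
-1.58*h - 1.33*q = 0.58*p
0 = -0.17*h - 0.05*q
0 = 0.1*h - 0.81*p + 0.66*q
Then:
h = 0.00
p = 0.00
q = 0.00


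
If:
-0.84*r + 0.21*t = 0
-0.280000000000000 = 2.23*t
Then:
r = -0.03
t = -0.13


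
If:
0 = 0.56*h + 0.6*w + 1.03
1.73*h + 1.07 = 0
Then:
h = -0.62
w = -1.14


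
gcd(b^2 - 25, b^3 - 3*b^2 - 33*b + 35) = b + 5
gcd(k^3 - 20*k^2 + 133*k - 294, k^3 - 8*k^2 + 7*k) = k - 7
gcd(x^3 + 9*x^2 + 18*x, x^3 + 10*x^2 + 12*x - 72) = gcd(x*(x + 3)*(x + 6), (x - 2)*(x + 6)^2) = x + 6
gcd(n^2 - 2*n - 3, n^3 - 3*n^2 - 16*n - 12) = n + 1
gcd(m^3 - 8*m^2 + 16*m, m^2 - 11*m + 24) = 1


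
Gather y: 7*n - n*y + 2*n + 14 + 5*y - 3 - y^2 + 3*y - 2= 9*n - y^2 + y*(8 - n) + 9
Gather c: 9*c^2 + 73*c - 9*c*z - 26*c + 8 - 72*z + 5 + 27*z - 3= 9*c^2 + c*(47 - 9*z) - 45*z + 10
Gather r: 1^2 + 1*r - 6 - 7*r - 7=-6*r - 12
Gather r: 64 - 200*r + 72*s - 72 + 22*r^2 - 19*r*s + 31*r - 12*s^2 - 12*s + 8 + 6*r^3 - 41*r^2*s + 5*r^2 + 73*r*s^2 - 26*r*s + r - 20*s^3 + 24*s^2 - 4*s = 6*r^3 + r^2*(27 - 41*s) + r*(73*s^2 - 45*s - 168) - 20*s^3 + 12*s^2 + 56*s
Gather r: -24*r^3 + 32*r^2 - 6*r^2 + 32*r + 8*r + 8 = -24*r^3 + 26*r^2 + 40*r + 8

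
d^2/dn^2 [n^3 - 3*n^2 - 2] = 6*n - 6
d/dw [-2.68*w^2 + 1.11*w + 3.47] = 1.11 - 5.36*w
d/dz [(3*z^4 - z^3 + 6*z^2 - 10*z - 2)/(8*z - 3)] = (72*z^4 - 52*z^3 + 57*z^2 - 36*z + 46)/(64*z^2 - 48*z + 9)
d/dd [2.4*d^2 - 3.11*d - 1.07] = 4.8*d - 3.11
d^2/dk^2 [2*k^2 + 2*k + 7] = 4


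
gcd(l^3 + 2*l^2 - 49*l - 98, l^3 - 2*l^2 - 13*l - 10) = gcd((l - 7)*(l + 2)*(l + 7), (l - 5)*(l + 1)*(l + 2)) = l + 2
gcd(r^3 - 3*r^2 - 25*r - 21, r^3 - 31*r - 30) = r + 1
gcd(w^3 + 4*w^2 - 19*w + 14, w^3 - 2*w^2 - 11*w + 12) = w - 1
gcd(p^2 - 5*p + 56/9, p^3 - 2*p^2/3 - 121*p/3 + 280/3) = p - 8/3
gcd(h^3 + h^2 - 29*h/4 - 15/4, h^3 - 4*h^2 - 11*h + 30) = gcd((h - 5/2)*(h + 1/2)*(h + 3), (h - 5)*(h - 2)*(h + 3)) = h + 3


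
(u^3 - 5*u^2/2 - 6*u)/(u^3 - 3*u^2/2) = (2*u^2 - 5*u - 12)/(u*(2*u - 3))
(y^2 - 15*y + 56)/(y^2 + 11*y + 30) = (y^2 - 15*y + 56)/(y^2 + 11*y + 30)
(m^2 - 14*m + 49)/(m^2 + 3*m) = (m^2 - 14*m + 49)/(m*(m + 3))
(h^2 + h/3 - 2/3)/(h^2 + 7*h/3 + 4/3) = (3*h - 2)/(3*h + 4)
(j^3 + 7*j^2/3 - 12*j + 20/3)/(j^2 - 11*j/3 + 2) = (j^2 + 3*j - 10)/(j - 3)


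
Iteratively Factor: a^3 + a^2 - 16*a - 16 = (a + 4)*(a^2 - 3*a - 4) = (a + 1)*(a + 4)*(a - 4)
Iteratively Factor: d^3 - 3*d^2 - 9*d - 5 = (d + 1)*(d^2 - 4*d - 5) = (d - 5)*(d + 1)*(d + 1)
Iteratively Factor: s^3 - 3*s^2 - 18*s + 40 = (s - 2)*(s^2 - s - 20) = (s - 2)*(s + 4)*(s - 5)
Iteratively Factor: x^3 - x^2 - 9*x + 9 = (x + 3)*(x^2 - 4*x + 3) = (x - 1)*(x + 3)*(x - 3)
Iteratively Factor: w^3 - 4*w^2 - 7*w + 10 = (w - 5)*(w^2 + w - 2) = (w - 5)*(w - 1)*(w + 2)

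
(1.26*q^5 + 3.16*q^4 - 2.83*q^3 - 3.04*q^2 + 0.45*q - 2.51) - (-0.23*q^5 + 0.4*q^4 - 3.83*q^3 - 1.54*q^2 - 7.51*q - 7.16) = 1.49*q^5 + 2.76*q^4 + 1.0*q^3 - 1.5*q^2 + 7.96*q + 4.65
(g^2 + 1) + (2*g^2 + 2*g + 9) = 3*g^2 + 2*g + 10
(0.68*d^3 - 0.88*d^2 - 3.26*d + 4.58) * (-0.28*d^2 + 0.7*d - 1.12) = -0.1904*d^5 + 0.7224*d^4 - 0.4648*d^3 - 2.5788*d^2 + 6.8572*d - 5.1296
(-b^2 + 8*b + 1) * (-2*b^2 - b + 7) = 2*b^4 - 15*b^3 - 17*b^2 + 55*b + 7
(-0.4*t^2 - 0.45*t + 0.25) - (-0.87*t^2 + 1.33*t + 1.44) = 0.47*t^2 - 1.78*t - 1.19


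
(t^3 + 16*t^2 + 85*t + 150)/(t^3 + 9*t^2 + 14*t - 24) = (t^2 + 10*t + 25)/(t^2 + 3*t - 4)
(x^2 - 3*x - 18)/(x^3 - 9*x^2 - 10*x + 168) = (x + 3)/(x^2 - 3*x - 28)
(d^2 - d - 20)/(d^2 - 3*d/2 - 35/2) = 2*(d + 4)/(2*d + 7)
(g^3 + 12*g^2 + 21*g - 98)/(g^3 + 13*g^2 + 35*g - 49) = (g - 2)/(g - 1)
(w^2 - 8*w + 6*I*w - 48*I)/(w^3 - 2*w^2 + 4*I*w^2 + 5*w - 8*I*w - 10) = (w^2 + w*(-8 + 6*I) - 48*I)/(w^3 + w^2*(-2 + 4*I) + w*(5 - 8*I) - 10)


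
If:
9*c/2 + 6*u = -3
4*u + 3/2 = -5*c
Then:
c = 1/4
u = -11/16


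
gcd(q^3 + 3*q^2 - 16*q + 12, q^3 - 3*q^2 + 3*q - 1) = q - 1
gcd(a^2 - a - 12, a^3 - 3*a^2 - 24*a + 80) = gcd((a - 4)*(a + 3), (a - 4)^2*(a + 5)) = a - 4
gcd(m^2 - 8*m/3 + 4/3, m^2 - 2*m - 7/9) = 1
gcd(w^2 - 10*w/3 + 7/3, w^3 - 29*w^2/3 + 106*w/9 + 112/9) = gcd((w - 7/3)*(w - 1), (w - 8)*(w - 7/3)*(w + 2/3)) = w - 7/3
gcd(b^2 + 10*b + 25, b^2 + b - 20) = b + 5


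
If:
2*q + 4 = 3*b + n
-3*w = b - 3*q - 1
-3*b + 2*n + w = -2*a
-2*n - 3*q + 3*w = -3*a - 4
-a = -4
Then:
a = 4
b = 331/37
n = 149/37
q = 497/37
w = 399/37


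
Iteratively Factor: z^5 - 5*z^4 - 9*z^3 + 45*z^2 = (z - 3)*(z^4 - 2*z^3 - 15*z^2) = z*(z - 3)*(z^3 - 2*z^2 - 15*z) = z^2*(z - 3)*(z^2 - 2*z - 15) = z^2*(z - 3)*(z + 3)*(z - 5)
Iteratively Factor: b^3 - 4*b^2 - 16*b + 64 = (b - 4)*(b^2 - 16) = (b - 4)*(b + 4)*(b - 4)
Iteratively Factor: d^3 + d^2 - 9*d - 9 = (d - 3)*(d^2 + 4*d + 3) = (d - 3)*(d + 1)*(d + 3)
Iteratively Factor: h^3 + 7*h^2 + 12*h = (h + 4)*(h^2 + 3*h) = (h + 3)*(h + 4)*(h)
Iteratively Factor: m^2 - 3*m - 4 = (m - 4)*(m + 1)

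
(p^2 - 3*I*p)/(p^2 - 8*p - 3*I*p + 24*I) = p/(p - 8)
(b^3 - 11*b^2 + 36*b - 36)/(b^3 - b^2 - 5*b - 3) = (b^2 - 8*b + 12)/(b^2 + 2*b + 1)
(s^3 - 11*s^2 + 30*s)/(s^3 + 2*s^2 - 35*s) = (s - 6)/(s + 7)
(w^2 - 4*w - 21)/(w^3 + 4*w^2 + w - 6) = (w - 7)/(w^2 + w - 2)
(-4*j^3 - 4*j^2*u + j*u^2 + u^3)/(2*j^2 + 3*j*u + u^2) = -2*j + u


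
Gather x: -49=-49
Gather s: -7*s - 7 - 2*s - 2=-9*s - 9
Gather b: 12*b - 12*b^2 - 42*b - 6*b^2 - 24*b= -18*b^2 - 54*b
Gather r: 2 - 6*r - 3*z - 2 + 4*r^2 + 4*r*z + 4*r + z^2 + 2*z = 4*r^2 + r*(4*z - 2) + z^2 - z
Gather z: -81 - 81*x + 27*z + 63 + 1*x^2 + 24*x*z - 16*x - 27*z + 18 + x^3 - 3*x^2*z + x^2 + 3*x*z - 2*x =x^3 + 2*x^2 - 99*x + z*(-3*x^2 + 27*x)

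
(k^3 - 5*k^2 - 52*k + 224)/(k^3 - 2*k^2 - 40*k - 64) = (k^2 + 3*k - 28)/(k^2 + 6*k + 8)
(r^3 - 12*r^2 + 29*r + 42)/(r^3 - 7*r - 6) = (r^2 - 13*r + 42)/(r^2 - r - 6)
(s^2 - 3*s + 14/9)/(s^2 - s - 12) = (-s^2 + 3*s - 14/9)/(-s^2 + s + 12)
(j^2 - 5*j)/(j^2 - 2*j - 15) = j/(j + 3)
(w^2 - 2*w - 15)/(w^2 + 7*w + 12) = (w - 5)/(w + 4)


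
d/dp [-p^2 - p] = -2*p - 1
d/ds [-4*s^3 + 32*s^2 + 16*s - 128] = -12*s^2 + 64*s + 16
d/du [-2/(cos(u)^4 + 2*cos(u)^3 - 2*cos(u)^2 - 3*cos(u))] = 2*(cos(u) - 3*cos(2*u) - cos(3*u))*sin(u)/((cos(u) + 1)^2*(cos(u)^2 + cos(u) - 3)^2*cos(u)^2)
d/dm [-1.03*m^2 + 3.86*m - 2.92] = 3.86 - 2.06*m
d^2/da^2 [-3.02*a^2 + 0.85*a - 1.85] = -6.04000000000000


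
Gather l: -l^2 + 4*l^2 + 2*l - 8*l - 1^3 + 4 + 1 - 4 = 3*l^2 - 6*l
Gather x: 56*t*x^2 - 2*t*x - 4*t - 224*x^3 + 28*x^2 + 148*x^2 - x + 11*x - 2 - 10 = -4*t - 224*x^3 + x^2*(56*t + 176) + x*(10 - 2*t) - 12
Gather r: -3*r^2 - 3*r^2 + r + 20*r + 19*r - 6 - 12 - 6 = -6*r^2 + 40*r - 24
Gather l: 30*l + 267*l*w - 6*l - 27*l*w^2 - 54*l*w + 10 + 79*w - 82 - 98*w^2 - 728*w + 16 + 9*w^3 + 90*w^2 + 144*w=l*(-27*w^2 + 213*w + 24) + 9*w^3 - 8*w^2 - 505*w - 56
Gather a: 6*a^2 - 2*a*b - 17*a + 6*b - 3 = 6*a^2 + a*(-2*b - 17) + 6*b - 3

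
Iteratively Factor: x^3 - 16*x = (x + 4)*(x^2 - 4*x) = (x - 4)*(x + 4)*(x)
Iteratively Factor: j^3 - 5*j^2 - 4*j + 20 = (j - 5)*(j^2 - 4) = (j - 5)*(j - 2)*(j + 2)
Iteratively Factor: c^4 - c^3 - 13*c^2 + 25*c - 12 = (c - 3)*(c^3 + 2*c^2 - 7*c + 4) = (c - 3)*(c - 1)*(c^2 + 3*c - 4) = (c - 3)*(c - 1)*(c + 4)*(c - 1)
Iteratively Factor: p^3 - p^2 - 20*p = (p - 5)*(p^2 + 4*p) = p*(p - 5)*(p + 4)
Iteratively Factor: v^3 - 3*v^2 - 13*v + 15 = (v + 3)*(v^2 - 6*v + 5) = (v - 5)*(v + 3)*(v - 1)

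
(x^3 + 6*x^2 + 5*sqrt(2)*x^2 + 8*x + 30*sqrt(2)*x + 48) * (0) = 0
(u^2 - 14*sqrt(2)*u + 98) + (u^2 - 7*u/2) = 2*u^2 - 14*sqrt(2)*u - 7*u/2 + 98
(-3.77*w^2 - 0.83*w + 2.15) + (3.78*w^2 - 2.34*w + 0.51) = 0.00999999999999979*w^2 - 3.17*w + 2.66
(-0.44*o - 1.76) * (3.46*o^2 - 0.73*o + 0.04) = -1.5224*o^3 - 5.7684*o^2 + 1.2672*o - 0.0704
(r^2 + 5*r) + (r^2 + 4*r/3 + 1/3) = 2*r^2 + 19*r/3 + 1/3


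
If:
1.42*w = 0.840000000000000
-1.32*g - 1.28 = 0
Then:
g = -0.97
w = 0.59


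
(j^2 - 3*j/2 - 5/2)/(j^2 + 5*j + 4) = (j - 5/2)/(j + 4)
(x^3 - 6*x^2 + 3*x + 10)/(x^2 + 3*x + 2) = (x^2 - 7*x + 10)/(x + 2)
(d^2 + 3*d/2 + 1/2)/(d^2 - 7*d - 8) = (d + 1/2)/(d - 8)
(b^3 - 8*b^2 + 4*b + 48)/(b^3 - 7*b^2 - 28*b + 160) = (b^2 - 4*b - 12)/(b^2 - 3*b - 40)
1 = 1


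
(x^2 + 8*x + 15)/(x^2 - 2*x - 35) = (x + 3)/(x - 7)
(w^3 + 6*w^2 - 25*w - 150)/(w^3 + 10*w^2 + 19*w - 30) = (w - 5)/(w - 1)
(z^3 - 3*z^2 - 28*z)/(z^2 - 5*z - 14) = z*(z + 4)/(z + 2)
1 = 1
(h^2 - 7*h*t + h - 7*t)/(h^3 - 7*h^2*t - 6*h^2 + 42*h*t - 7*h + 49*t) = 1/(h - 7)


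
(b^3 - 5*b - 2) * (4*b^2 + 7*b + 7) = 4*b^5 + 7*b^4 - 13*b^3 - 43*b^2 - 49*b - 14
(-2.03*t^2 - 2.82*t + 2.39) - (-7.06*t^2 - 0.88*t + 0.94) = 5.03*t^2 - 1.94*t + 1.45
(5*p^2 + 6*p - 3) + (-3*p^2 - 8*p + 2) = 2*p^2 - 2*p - 1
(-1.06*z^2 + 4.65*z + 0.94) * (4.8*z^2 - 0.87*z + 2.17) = -5.088*z^4 + 23.2422*z^3 - 1.8337*z^2 + 9.2727*z + 2.0398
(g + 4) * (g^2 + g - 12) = g^3 + 5*g^2 - 8*g - 48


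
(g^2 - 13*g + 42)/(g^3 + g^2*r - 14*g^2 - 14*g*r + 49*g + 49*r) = (g - 6)/(g^2 + g*r - 7*g - 7*r)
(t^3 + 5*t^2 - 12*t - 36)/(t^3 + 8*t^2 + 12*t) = (t - 3)/t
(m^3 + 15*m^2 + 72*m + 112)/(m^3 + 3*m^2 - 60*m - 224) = (m + 4)/(m - 8)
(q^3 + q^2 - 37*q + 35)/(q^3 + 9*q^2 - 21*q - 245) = (q - 1)/(q + 7)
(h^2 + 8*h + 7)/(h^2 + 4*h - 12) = (h^2 + 8*h + 7)/(h^2 + 4*h - 12)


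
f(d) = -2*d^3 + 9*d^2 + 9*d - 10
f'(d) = -6*d^2 + 18*d + 9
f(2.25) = 33.03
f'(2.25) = 19.12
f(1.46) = 16.10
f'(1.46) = 22.49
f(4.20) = 38.38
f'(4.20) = -21.24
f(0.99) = 5.79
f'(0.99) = 20.94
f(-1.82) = 15.49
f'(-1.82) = -43.63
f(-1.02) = -7.69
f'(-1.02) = -15.60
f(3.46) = 46.04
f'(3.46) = -0.55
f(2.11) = 30.27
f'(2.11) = 20.27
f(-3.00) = 98.00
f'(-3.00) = -99.00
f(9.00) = -658.00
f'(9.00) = -315.00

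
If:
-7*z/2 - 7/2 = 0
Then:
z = -1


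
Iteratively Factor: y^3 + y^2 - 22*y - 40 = (y - 5)*(y^2 + 6*y + 8) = (y - 5)*(y + 2)*(y + 4)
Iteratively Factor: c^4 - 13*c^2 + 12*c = (c - 1)*(c^3 + c^2 - 12*c) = (c - 1)*(c + 4)*(c^2 - 3*c) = c*(c - 1)*(c + 4)*(c - 3)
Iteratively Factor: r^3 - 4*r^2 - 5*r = (r - 5)*(r^2 + r) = (r - 5)*(r + 1)*(r)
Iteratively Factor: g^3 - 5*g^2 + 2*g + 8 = (g - 4)*(g^2 - g - 2) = (g - 4)*(g + 1)*(g - 2)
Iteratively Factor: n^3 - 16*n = (n + 4)*(n^2 - 4*n) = n*(n + 4)*(n - 4)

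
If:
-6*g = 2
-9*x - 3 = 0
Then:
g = -1/3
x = -1/3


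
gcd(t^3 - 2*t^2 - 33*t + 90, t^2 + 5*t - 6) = t + 6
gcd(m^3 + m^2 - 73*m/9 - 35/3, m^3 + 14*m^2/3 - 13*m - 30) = m^2 - 4*m/3 - 5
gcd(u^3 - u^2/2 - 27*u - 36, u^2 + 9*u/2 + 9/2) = u + 3/2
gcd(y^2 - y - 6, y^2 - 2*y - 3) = y - 3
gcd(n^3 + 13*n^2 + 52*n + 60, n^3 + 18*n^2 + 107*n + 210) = n^2 + 11*n + 30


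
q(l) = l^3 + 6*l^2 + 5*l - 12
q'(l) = 3*l^2 + 12*l + 5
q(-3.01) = 0.04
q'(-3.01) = -3.94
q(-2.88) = -0.52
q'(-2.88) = -4.68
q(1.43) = 10.34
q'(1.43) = 28.29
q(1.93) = 27.19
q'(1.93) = 39.33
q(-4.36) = -2.62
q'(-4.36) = 9.71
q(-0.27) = -12.93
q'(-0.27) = 1.98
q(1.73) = 19.79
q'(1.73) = 34.74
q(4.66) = 242.79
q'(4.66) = 126.07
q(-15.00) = -2112.00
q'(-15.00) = 500.00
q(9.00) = 1248.00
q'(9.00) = 356.00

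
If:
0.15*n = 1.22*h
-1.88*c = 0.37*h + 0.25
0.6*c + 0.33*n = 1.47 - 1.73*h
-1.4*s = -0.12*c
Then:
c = -0.20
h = 0.36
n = 2.93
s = -0.02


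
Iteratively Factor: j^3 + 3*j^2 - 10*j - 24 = (j + 4)*(j^2 - j - 6) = (j + 2)*(j + 4)*(j - 3)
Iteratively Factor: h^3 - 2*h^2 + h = (h - 1)*(h^2 - h) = h*(h - 1)*(h - 1)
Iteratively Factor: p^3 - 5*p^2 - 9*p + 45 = (p + 3)*(p^2 - 8*p + 15) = (p - 5)*(p + 3)*(p - 3)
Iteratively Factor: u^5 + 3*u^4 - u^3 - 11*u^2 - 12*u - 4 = (u + 2)*(u^4 + u^3 - 3*u^2 - 5*u - 2) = (u + 1)*(u + 2)*(u^3 - 3*u - 2) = (u + 1)^2*(u + 2)*(u^2 - u - 2) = (u - 2)*(u + 1)^2*(u + 2)*(u + 1)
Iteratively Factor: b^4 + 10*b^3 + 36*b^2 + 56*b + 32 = (b + 2)*(b^3 + 8*b^2 + 20*b + 16) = (b + 2)*(b + 4)*(b^2 + 4*b + 4) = (b + 2)^2*(b + 4)*(b + 2)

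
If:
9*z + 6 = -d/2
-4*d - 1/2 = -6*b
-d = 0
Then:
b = 1/12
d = 0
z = -2/3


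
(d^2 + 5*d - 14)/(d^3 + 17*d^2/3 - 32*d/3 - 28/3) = 3/(3*d + 2)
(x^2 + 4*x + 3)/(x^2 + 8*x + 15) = (x + 1)/(x + 5)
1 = 1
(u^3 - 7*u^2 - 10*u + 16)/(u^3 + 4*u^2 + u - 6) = (u - 8)/(u + 3)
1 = 1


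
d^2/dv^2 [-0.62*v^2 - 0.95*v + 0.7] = -1.24000000000000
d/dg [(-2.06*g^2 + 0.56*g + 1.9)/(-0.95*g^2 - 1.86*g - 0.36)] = (4.3636*g^2 + 5.0932*g + 3.3324)/(0.9025*g^4 + 3.534*g^3 + 4.1436*g^2 + 1.3392*g + 0.1296)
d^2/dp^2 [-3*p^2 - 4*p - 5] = -6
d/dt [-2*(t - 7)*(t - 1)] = 16 - 4*t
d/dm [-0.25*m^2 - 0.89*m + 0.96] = -0.5*m - 0.89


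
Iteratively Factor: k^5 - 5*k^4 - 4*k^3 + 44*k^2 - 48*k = (k - 4)*(k^4 - k^3 - 8*k^2 + 12*k) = (k - 4)*(k + 3)*(k^3 - 4*k^2 + 4*k) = (k - 4)*(k - 2)*(k + 3)*(k^2 - 2*k) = k*(k - 4)*(k - 2)*(k + 3)*(k - 2)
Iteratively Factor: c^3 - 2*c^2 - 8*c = (c)*(c^2 - 2*c - 8) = c*(c - 4)*(c + 2)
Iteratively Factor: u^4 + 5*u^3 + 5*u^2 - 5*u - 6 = (u + 2)*(u^3 + 3*u^2 - u - 3) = (u + 1)*(u + 2)*(u^2 + 2*u - 3) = (u - 1)*(u + 1)*(u + 2)*(u + 3)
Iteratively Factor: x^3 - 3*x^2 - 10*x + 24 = (x - 2)*(x^2 - x - 12) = (x - 2)*(x + 3)*(x - 4)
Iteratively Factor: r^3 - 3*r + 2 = (r - 1)*(r^2 + r - 2) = (r - 1)*(r + 2)*(r - 1)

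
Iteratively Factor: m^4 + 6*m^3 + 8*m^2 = (m)*(m^3 + 6*m^2 + 8*m) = m*(m + 2)*(m^2 + 4*m) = m*(m + 2)*(m + 4)*(m)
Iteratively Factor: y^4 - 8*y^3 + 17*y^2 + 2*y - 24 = (y + 1)*(y^3 - 9*y^2 + 26*y - 24) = (y - 3)*(y + 1)*(y^2 - 6*y + 8) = (y - 4)*(y - 3)*(y + 1)*(y - 2)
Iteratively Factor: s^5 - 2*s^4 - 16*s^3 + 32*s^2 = (s)*(s^4 - 2*s^3 - 16*s^2 + 32*s) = s*(s + 4)*(s^3 - 6*s^2 + 8*s) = s*(s - 4)*(s + 4)*(s^2 - 2*s) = s*(s - 4)*(s - 2)*(s + 4)*(s)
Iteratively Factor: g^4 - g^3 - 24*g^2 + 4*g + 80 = (g + 4)*(g^3 - 5*g^2 - 4*g + 20) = (g - 5)*(g + 4)*(g^2 - 4) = (g - 5)*(g - 2)*(g + 4)*(g + 2)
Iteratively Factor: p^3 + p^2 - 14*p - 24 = (p - 4)*(p^2 + 5*p + 6) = (p - 4)*(p + 2)*(p + 3)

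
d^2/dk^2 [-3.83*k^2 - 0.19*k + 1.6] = -7.66000000000000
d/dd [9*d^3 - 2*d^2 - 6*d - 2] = 27*d^2 - 4*d - 6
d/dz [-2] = 0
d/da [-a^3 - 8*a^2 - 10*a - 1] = -3*a^2 - 16*a - 10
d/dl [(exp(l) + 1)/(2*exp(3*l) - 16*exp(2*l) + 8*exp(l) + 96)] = (-(exp(l) + 1)*(3*exp(2*l) - 16*exp(l) + 4) + exp(3*l) - 8*exp(2*l) + 4*exp(l) + 48)*exp(l)/(2*(exp(3*l) - 8*exp(2*l) + 4*exp(l) + 48)^2)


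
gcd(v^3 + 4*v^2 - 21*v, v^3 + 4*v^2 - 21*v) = v^3 + 4*v^2 - 21*v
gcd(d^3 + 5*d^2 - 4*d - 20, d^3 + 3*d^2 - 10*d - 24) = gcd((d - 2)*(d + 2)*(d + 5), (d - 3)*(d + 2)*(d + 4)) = d + 2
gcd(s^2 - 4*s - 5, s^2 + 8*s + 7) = s + 1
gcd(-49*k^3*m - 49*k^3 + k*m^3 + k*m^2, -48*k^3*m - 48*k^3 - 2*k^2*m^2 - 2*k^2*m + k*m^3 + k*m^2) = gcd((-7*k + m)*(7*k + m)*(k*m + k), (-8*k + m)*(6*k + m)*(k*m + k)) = k*m + k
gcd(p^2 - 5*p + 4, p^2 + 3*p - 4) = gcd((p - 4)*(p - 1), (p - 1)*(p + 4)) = p - 1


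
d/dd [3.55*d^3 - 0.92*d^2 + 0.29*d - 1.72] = 10.65*d^2 - 1.84*d + 0.29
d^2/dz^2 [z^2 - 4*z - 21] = 2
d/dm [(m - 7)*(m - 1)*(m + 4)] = 3*m^2 - 8*m - 25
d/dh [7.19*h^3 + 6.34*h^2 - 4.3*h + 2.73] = 21.57*h^2 + 12.68*h - 4.3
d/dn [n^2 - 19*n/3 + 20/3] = 2*n - 19/3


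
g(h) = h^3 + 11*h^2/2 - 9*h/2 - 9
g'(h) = 3*h^2 + 11*h - 9/2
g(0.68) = -9.20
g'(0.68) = 4.37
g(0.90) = -7.87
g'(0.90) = 7.83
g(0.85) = -8.24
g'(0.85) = 7.02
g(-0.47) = -5.77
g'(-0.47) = -9.01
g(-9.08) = -263.30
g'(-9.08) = 142.96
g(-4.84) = 28.24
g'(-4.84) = 12.54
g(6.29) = 429.16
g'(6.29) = 183.38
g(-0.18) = -8.02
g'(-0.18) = -6.38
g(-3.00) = 27.00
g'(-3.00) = -10.50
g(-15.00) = -2079.00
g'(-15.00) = 505.50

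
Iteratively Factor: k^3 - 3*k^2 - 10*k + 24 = (k - 2)*(k^2 - k - 12) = (k - 2)*(k + 3)*(k - 4)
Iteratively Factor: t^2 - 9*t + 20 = (t - 5)*(t - 4)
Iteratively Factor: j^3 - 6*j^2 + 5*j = (j - 5)*(j^2 - j) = (j - 5)*(j - 1)*(j)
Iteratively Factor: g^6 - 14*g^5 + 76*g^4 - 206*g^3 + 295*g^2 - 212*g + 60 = (g - 1)*(g^5 - 13*g^4 + 63*g^3 - 143*g^2 + 152*g - 60) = (g - 2)*(g - 1)*(g^4 - 11*g^3 + 41*g^2 - 61*g + 30) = (g - 2)^2*(g - 1)*(g^3 - 9*g^2 + 23*g - 15) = (g - 5)*(g - 2)^2*(g - 1)*(g^2 - 4*g + 3) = (g - 5)*(g - 3)*(g - 2)^2*(g - 1)*(g - 1)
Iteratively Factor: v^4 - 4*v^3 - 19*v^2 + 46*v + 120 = (v + 3)*(v^3 - 7*v^2 + 2*v + 40) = (v - 5)*(v + 3)*(v^2 - 2*v - 8) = (v - 5)*(v - 4)*(v + 3)*(v + 2)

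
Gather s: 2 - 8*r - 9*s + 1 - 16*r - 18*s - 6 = -24*r - 27*s - 3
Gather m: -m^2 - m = -m^2 - m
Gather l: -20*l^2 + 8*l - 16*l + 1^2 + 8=-20*l^2 - 8*l + 9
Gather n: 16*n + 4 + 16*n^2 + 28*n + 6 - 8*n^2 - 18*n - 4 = 8*n^2 + 26*n + 6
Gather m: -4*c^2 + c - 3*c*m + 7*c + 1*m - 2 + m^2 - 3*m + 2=-4*c^2 + 8*c + m^2 + m*(-3*c - 2)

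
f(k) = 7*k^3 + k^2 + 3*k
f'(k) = 21*k^2 + 2*k + 3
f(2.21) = 87.07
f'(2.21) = 109.99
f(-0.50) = -2.12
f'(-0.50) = 7.25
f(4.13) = 522.56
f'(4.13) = 369.45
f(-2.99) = -187.15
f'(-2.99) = 184.76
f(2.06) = 71.62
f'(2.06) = 96.24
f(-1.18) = -13.65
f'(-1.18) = 29.88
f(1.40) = 25.37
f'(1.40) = 46.96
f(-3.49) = -295.85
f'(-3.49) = 251.80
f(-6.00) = -1494.00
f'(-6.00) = 747.00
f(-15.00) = -23445.00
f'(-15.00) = 4698.00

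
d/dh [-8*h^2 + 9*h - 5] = 9 - 16*h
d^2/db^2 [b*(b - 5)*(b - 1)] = 6*b - 12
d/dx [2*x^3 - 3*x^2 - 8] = 6*x*(x - 1)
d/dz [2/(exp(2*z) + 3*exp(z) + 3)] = (-4*exp(z) - 6)*exp(z)/(exp(2*z) + 3*exp(z) + 3)^2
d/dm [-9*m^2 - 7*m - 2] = -18*m - 7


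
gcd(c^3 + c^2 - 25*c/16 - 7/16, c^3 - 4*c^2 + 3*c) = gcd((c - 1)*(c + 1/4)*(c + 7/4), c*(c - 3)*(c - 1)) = c - 1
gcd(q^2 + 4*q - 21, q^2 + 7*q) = q + 7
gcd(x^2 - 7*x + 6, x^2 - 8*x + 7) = x - 1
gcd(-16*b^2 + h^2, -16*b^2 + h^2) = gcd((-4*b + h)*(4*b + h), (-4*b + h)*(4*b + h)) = 16*b^2 - h^2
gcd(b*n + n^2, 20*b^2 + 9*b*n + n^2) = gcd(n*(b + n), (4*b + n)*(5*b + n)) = 1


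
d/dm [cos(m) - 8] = -sin(m)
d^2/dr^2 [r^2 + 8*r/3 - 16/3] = 2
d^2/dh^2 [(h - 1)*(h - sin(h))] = (h - 1)*sin(h) - 2*cos(h) + 2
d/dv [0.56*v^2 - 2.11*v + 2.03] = 1.12*v - 2.11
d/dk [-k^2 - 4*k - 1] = -2*k - 4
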